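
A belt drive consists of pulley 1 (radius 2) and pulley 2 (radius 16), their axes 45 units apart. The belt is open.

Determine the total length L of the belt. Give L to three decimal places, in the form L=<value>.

open belt: β = asin((r2−r1)/C) = asin(14/45) = 18.1262°
wrap1 = π − 2β = 143.7476°
wrap2 = π + 2β = 216.2524°
tangent length = C·cosβ = 42.7668
L = r1·wrap1 + r2·wrap2 + 2·C·cosβ = 2·2.5089 + 16·3.7743 + 2·42.7668 = 150.9404

L=150.940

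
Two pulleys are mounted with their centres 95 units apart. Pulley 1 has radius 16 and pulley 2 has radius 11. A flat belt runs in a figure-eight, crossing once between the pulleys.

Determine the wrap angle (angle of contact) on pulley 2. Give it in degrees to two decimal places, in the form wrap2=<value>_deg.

crossed belt: β = asin((r1+r2)/C) = asin(27/95) = 16.5117°
wrap1 = wrap2 = π + 2β = 213.0233°

wrap2=213.02_deg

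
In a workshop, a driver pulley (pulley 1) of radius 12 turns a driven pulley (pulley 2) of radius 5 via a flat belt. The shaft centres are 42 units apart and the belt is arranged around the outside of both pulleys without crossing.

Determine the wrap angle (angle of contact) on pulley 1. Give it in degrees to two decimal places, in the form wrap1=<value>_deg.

open belt: β = asin((r2−r1)/C) = asin(-7/42) = -9.5941°
wrap1 = π − 2β = 199.1881°
wrap2 = π + 2β = 160.8119°

wrap1=199.19_deg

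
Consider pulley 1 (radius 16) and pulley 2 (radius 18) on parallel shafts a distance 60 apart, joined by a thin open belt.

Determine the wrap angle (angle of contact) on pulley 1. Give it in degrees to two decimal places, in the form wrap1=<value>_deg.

open belt: β = asin((r2−r1)/C) = asin(2/60) = 1.9102°
wrap1 = π − 2β = 176.1796°
wrap2 = π + 2β = 183.8204°

wrap1=176.18_deg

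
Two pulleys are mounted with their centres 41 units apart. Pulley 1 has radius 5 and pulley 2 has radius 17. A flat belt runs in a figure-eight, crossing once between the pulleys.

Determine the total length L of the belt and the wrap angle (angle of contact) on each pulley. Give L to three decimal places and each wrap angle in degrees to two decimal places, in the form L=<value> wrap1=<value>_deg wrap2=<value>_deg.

crossed belt: β = asin((r1+r2)/C) = asin(22/41) = 32.4515°
wrap1 = wrap2 = π + 2β = 244.9030°
tangent length = C·cosβ = 34.5977
L = (r1+r2)·wrap + 2·C·cosβ = 22·4.2744 + 2·34.5977 = 163.2314

L=163.231 wrap1=244.90_deg wrap2=244.90_deg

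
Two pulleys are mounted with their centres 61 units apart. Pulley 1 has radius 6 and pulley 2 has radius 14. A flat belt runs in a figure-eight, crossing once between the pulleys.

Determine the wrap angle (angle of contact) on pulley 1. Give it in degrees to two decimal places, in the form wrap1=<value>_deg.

crossed belt: β = asin((r1+r2)/C) = asin(20/61) = 19.1395°
wrap1 = wrap2 = π + 2β = 218.2789°

wrap1=218.28_deg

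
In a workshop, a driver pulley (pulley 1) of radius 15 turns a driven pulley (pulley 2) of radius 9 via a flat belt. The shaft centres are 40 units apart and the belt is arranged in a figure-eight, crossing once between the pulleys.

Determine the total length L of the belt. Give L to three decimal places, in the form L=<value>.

L=170.286

crossed belt: β = asin((r1+r2)/C) = asin(24/40) = 36.8699°
wrap1 = wrap2 = π + 2β = 253.7398°
tangent length = C·cosβ = 32.0000
L = (r1+r2)·wrap + 2·C·cosβ = 24·4.4286 + 2·32.0000 = 170.2863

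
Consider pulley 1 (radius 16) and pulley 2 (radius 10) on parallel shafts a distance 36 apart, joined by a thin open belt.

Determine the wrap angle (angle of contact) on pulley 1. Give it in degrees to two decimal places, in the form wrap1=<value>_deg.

open belt: β = asin((r2−r1)/C) = asin(-6/36) = -9.5941°
wrap1 = π − 2β = 199.1881°
wrap2 = π + 2β = 160.8119°

wrap1=199.19_deg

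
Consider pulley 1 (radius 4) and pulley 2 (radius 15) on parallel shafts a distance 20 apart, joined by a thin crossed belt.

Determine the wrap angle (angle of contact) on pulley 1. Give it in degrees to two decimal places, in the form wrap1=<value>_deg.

wrap1=323.61_deg

crossed belt: β = asin((r1+r2)/C) = asin(19/20) = 71.8051°
wrap1 = wrap2 = π + 2β = 323.6103°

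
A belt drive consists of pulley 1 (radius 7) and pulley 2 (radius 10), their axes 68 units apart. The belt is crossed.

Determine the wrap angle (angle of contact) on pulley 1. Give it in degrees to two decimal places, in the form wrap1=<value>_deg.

crossed belt: β = asin((r1+r2)/C) = asin(17/68) = 14.4775°
wrap1 = wrap2 = π + 2β = 208.9550°

wrap1=208.96_deg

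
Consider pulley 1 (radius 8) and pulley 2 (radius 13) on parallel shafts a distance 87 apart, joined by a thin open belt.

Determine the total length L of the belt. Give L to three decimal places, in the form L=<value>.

open belt: β = asin((r2−r1)/C) = asin(5/87) = 3.2947°
wrap1 = π − 2β = 173.4106°
wrap2 = π + 2β = 186.5894°
tangent length = C·cosβ = 86.8562
L = r1·wrap1 + r2·wrap2 + 2·C·cosβ = 8·3.0266 + 13·3.2566 + 2·86.8562 = 240.2609

L=240.261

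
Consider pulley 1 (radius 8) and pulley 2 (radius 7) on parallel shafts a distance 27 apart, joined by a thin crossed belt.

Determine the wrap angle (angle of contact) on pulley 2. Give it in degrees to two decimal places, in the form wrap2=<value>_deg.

crossed belt: β = asin((r1+r2)/C) = asin(15/27) = 33.7490°
wrap1 = wrap2 = π + 2β = 247.4980°

wrap2=247.50_deg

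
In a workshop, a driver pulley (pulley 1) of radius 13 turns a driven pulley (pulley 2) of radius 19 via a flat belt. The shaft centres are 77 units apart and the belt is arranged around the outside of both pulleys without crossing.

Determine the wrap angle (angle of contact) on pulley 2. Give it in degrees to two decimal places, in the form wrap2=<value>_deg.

wrap2=188.94_deg

open belt: β = asin((r2−r1)/C) = asin(6/77) = 4.4691°
wrap1 = π − 2β = 171.0617°
wrap2 = π + 2β = 188.9383°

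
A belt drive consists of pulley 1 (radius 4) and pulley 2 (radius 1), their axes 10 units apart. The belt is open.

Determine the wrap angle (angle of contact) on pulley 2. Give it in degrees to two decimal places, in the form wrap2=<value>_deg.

open belt: β = asin((r2−r1)/C) = asin(-3/10) = -17.4576°
wrap1 = π − 2β = 214.9152°
wrap2 = π + 2β = 145.0848°

wrap2=145.08_deg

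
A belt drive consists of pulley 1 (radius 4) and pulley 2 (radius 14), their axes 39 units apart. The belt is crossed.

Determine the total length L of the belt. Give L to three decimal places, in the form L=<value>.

L=143.014

crossed belt: β = asin((r1+r2)/C) = asin(18/39) = 27.4864°
wrap1 = wrap2 = π + 2β = 234.9729°
tangent length = C·cosβ = 34.5977
L = (r1+r2)·wrap + 2·C·cosβ = 18·4.1010 + 2·34.5977 = 143.0143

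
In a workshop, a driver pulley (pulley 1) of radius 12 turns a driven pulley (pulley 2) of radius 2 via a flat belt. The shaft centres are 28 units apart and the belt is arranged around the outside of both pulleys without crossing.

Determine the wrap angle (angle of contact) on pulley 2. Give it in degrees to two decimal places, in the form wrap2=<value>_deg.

wrap2=138.15_deg

open belt: β = asin((r2−r1)/C) = asin(-10/28) = -20.9248°
wrap1 = π − 2β = 221.8497°
wrap2 = π + 2β = 138.1503°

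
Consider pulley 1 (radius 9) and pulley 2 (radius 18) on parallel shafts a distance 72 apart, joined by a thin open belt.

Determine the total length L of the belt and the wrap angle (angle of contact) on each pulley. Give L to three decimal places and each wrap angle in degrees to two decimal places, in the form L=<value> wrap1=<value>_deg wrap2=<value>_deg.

L=229.949 wrap1=165.64_deg wrap2=194.36_deg

open belt: β = asin((r2−r1)/C) = asin(9/72) = 7.1808°
wrap1 = π − 2β = 165.6385°
wrap2 = π + 2β = 194.3615°
tangent length = C·cosβ = 71.4353
L = r1·wrap1 + r2·wrap2 + 2·C·cosβ = 9·2.8909 + 18·3.3922 + 2·71.4353 = 229.9495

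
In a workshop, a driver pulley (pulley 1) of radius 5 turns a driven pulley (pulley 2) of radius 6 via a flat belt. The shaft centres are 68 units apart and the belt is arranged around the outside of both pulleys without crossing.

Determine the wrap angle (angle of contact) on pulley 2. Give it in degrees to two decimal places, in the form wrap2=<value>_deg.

open belt: β = asin((r2−r1)/C) = asin(1/68) = 0.8426°
wrap1 = π − 2β = 178.3148°
wrap2 = π + 2β = 181.6852°

wrap2=181.69_deg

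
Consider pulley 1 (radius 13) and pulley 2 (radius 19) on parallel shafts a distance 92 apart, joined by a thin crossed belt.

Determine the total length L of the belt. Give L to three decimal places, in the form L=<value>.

L=295.778

crossed belt: β = asin((r1+r2)/C) = asin(32/92) = 20.3544°
wrap1 = wrap2 = π + 2β = 220.7088°
tangent length = C·cosβ = 86.2554
L = (r1+r2)·wrap + 2·C·cosβ = 32·3.8521 + 2·86.2554 = 295.7779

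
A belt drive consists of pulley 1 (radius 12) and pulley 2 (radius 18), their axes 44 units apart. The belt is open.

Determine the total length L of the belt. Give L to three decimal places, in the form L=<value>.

open belt: β = asin((r2−r1)/C) = asin(6/44) = 7.8375°
wrap1 = π − 2β = 164.3250°
wrap2 = π + 2β = 195.6750°
tangent length = C·cosβ = 43.5890
L = r1·wrap1 + r2·wrap2 + 2·C·cosβ = 12·2.8680 + 18·3.4152 + 2·43.5890 = 183.0672

L=183.067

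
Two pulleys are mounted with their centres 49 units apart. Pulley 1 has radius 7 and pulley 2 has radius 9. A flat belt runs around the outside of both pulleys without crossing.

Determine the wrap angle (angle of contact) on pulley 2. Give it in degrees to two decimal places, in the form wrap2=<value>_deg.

open belt: β = asin((r2−r1)/C) = asin(2/49) = 2.3393°
wrap1 = π − 2β = 175.3215°
wrap2 = π + 2β = 184.6785°

wrap2=184.68_deg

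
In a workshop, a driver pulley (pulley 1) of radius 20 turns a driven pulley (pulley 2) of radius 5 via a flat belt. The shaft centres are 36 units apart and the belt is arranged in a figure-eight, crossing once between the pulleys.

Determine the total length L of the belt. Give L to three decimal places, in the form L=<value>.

L=168.730

crossed belt: β = asin((r1+r2)/C) = asin(25/36) = 43.9830°
wrap1 = wrap2 = π + 2β = 267.9659°
tangent length = C·cosβ = 25.9037
L = (r1+r2)·wrap + 2·C·cosβ = 25·4.6769 + 2·25.9037 = 168.7295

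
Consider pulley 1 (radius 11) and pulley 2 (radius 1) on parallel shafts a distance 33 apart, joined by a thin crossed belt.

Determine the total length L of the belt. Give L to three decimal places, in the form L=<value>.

crossed belt: β = asin((r1+r2)/C) = asin(12/33) = 21.3237°
wrap1 = wrap2 = π + 2β = 222.6474°
tangent length = C·cosβ = 30.7409
L = (r1+r2)·wrap + 2·C·cosβ = 12·3.8859 + 2·30.7409 = 108.1129

L=108.113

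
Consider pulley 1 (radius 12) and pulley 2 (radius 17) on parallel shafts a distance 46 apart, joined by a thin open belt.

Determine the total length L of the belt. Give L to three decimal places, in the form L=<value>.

open belt: β = asin((r2−r1)/C) = asin(5/46) = 6.2401°
wrap1 = π − 2β = 167.5197°
wrap2 = π + 2β = 192.4803°
tangent length = C·cosβ = 45.7275
L = r1·wrap1 + r2·wrap2 + 2·C·cosβ = 12·2.9238 + 17·3.3594 + 2·45.7275 = 183.6502

L=183.650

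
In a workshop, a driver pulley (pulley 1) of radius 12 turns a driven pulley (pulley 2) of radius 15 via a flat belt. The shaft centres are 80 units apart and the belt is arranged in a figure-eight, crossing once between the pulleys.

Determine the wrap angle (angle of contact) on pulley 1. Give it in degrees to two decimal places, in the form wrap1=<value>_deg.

crossed belt: β = asin((r1+r2)/C) = asin(27/80) = 19.7246°
wrap1 = wrap2 = π + 2β = 219.4493°

wrap1=219.45_deg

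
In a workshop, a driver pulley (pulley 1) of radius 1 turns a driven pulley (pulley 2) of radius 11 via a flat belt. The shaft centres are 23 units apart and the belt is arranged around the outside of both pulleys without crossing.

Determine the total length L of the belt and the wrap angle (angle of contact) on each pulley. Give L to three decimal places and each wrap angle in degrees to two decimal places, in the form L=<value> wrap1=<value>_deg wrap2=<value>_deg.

open belt: β = asin((r2−r1)/C) = asin(10/23) = 25.7715°
wrap1 = π − 2β = 128.4571°
wrap2 = π + 2β = 231.5429°
tangent length = C·cosβ = 20.7123
L = r1·wrap1 + r2·wrap2 + 2·C·cosβ = 1·2.2420 + 11·4.0412 + 2·20.7123 = 88.1197

L=88.120 wrap1=128.46_deg wrap2=231.54_deg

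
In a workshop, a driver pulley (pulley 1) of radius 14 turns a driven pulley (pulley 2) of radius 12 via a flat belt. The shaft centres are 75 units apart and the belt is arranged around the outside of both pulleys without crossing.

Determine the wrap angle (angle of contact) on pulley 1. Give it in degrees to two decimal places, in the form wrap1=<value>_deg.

open belt: β = asin((r2−r1)/C) = asin(-2/75) = -1.5281°
wrap1 = π − 2β = 183.0561°
wrap2 = π + 2β = 176.9439°

wrap1=183.06_deg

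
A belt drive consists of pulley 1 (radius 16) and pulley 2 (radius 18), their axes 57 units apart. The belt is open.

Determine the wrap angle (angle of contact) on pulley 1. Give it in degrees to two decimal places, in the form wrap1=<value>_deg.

wrap1=175.98_deg

open belt: β = asin((r2−r1)/C) = asin(2/57) = 2.0108°
wrap1 = π − 2β = 175.9784°
wrap2 = π + 2β = 184.0216°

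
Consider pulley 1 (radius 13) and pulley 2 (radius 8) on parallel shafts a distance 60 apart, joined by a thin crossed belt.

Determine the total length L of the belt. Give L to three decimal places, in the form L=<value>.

L=193.401

crossed belt: β = asin((r1+r2)/C) = asin(21/60) = 20.4873°
wrap1 = wrap2 = π + 2β = 220.9746°
tangent length = C·cosβ = 56.2050
L = (r1+r2)·wrap + 2·C·cosβ = 21·3.8567 + 2·56.2050 = 193.4014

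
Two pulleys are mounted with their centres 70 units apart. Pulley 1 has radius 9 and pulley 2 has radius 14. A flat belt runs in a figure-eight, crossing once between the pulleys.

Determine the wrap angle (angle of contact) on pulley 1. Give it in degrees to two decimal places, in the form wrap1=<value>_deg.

wrap1=218.36_deg

crossed belt: β = asin((r1+r2)/C) = asin(23/70) = 19.1821°
wrap1 = wrap2 = π + 2β = 218.3642°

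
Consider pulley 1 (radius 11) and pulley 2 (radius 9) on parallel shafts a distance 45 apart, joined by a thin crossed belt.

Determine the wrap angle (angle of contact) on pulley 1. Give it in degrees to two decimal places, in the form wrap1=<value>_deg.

crossed belt: β = asin((r1+r2)/C) = asin(20/45) = 26.3878°
wrap1 = wrap2 = π + 2β = 232.7756°

wrap1=232.78_deg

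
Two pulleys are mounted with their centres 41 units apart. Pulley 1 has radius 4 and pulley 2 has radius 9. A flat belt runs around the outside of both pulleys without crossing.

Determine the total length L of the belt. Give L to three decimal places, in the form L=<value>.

open belt: β = asin((r2−r1)/C) = asin(5/41) = 7.0047°
wrap1 = π − 2β = 165.9905°
wrap2 = π + 2β = 194.0095°
tangent length = C·cosβ = 40.6940
L = r1·wrap1 + r2·wrap2 + 2·C·cosβ = 4·2.8971 + 9·3.3861 + 2·40.6940 = 123.4512

L=123.451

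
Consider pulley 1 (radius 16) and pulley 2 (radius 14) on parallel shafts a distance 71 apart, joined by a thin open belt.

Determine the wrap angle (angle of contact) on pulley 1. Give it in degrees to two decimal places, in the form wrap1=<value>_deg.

open belt: β = asin((r2−r1)/C) = asin(-2/71) = -1.6142°
wrap1 = π − 2β = 183.2284°
wrap2 = π + 2β = 176.7716°

wrap1=183.23_deg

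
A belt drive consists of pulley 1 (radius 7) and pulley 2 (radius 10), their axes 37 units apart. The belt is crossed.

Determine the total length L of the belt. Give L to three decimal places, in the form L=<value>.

L=135.365

crossed belt: β = asin((r1+r2)/C) = asin(17/37) = 27.3522°
wrap1 = wrap2 = π + 2β = 234.7045°
tangent length = C·cosβ = 32.8634
L = (r1+r2)·wrap + 2·C·cosβ = 17·4.0964 + 2·32.8634 = 135.3649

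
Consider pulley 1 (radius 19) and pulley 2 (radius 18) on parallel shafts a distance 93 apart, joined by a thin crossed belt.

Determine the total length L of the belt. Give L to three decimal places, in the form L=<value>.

L=317.163

crossed belt: β = asin((r1+r2)/C) = asin(37/93) = 23.4438°
wrap1 = wrap2 = π + 2β = 226.8876°
tangent length = C·cosβ = 85.3229
L = (r1+r2)·wrap + 2·C·cosβ = 37·3.9599 + 2·85.3229 = 317.1635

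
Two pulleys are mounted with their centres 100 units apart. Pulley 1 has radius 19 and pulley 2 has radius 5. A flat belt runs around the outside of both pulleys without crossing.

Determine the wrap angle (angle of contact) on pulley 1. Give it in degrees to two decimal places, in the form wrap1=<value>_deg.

open belt: β = asin((r2−r1)/C) = asin(-14/100) = -8.0478°
wrap1 = π − 2β = 196.0957°
wrap2 = π + 2β = 163.9043°

wrap1=196.10_deg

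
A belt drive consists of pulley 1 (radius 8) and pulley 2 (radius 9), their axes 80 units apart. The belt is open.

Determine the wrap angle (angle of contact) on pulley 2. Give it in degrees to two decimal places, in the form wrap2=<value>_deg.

wrap2=181.43_deg

open belt: β = asin((r2−r1)/C) = asin(1/80) = 0.7162°
wrap1 = π − 2β = 178.5676°
wrap2 = π + 2β = 181.4324°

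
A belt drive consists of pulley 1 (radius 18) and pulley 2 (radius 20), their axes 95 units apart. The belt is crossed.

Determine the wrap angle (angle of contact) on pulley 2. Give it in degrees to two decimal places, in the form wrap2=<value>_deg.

crossed belt: β = asin((r1+r2)/C) = asin(38/95) = 23.5782°
wrap1 = wrap2 = π + 2β = 227.1564°

wrap2=227.16_deg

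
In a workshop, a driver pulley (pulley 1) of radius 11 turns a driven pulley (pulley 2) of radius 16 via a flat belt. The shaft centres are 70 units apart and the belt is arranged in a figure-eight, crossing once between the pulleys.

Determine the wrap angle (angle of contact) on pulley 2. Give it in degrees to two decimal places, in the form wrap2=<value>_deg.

wrap2=225.38_deg

crossed belt: β = asin((r1+r2)/C) = asin(27/70) = 22.6881°
wrap1 = wrap2 = π + 2β = 225.3762°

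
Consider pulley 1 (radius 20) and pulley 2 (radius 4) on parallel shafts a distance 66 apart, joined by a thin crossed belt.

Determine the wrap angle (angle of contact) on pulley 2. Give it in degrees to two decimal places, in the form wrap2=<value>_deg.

wrap2=222.65_deg

crossed belt: β = asin((r1+r2)/C) = asin(24/66) = 21.3237°
wrap1 = wrap2 = π + 2β = 222.6474°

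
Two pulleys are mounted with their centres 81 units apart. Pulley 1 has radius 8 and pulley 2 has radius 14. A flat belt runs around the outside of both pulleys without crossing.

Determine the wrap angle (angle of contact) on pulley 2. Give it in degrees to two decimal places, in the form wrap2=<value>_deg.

open belt: β = asin((r2−r1)/C) = asin(6/81) = 4.2480°
wrap1 = π − 2β = 171.5040°
wrap2 = π + 2β = 188.4960°

wrap2=188.50_deg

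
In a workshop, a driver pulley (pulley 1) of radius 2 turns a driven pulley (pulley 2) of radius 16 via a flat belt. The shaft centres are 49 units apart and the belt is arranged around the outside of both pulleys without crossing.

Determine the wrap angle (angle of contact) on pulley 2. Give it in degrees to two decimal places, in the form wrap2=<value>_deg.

open belt: β = asin((r2−r1)/C) = asin(14/49) = 16.6015°
wrap1 = π − 2β = 146.7969°
wrap2 = π + 2β = 213.2031°

wrap2=213.20_deg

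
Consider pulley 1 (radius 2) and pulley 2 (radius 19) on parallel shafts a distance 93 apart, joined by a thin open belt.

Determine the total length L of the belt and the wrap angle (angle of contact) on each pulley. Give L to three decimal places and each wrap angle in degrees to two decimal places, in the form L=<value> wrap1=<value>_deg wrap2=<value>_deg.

open belt: β = asin((r2−r1)/C) = asin(17/93) = 10.5326°
wrap1 = π − 2β = 158.9347°
wrap2 = π + 2β = 201.0653°
tangent length = C·cosβ = 91.4330
L = r1·wrap1 + r2·wrap2 + 2·C·cosβ = 2·2.7739 + 19·3.5093 + 2·91.4330 = 255.0897

L=255.090 wrap1=158.93_deg wrap2=201.07_deg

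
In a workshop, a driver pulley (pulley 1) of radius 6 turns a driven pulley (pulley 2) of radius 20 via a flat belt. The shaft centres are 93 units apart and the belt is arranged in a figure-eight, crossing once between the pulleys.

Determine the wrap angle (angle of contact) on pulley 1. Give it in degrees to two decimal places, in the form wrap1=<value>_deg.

crossed belt: β = asin((r1+r2)/C) = asin(26/93) = 16.2345°
wrap1 = wrap2 = π + 2β = 212.4691°

wrap1=212.47_deg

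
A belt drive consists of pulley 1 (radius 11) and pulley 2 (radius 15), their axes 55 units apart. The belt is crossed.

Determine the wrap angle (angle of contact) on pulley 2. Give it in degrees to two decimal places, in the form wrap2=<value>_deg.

crossed belt: β = asin((r1+r2)/C) = asin(26/55) = 28.2115°
wrap1 = wrap2 = π + 2β = 236.4230°

wrap2=236.42_deg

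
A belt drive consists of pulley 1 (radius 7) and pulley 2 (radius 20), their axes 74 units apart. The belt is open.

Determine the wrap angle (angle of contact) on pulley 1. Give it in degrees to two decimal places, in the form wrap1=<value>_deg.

open belt: β = asin((r2−r1)/C) = asin(13/74) = 10.1180°
wrap1 = π − 2β = 159.7640°
wrap2 = π + 2β = 200.2360°

wrap1=159.76_deg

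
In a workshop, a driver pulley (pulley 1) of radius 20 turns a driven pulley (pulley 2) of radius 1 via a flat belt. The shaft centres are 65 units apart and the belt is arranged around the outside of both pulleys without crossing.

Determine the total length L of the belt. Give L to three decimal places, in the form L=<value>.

L=201.568

open belt: β = asin((r2−r1)/C) = asin(-19/65) = -16.9962°
wrap1 = π − 2β = 213.9923°
wrap2 = π + 2β = 146.0077°
tangent length = C·cosβ = 62.1611
L = r1·wrap1 + r2·wrap2 + 2·C·cosβ = 20·3.7349 + 1·2.5483 + 2·62.1611 = 201.5679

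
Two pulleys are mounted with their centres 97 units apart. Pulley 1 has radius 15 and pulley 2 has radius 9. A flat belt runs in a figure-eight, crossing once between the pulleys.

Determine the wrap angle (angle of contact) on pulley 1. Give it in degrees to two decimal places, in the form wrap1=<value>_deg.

wrap1=208.65_deg

crossed belt: β = asin((r1+r2)/C) = asin(24/97) = 14.3251°
wrap1 = wrap2 = π + 2β = 208.6501°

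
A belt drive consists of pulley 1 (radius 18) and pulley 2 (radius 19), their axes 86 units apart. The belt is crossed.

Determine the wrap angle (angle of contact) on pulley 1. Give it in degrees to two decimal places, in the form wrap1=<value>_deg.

crossed belt: β = asin((r1+r2)/C) = asin(37/86) = 25.4823°
wrap1 = wrap2 = π + 2β = 230.9646°

wrap1=230.96_deg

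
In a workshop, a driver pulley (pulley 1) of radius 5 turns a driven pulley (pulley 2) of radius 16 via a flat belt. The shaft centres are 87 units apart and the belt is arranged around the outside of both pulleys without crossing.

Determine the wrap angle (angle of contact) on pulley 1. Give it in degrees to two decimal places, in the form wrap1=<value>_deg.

wrap1=165.47_deg

open belt: β = asin((r2−r1)/C) = asin(11/87) = 7.2637°
wrap1 = π − 2β = 165.4725°
wrap2 = π + 2β = 194.5275°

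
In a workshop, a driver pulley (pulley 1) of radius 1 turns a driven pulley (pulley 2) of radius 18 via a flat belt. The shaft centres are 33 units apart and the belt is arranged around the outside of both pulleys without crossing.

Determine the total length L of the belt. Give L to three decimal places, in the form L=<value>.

open belt: β = asin((r2−r1)/C) = asin(17/33) = 31.0076°
wrap1 = π − 2β = 117.9848°
wrap2 = π + 2β = 242.0152°
tangent length = C·cosβ = 28.2843
L = r1·wrap1 + r2·wrap2 + 2·C·cosβ = 1·2.0592 + 18·4.2240 + 2·28.2843 = 134.6591

L=134.659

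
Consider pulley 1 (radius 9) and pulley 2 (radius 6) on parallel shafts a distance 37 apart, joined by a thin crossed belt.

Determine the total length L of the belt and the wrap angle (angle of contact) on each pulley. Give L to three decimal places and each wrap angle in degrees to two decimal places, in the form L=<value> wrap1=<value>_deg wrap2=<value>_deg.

L=127.293 wrap1=227.83_deg wrap2=227.83_deg

crossed belt: β = asin((r1+r2)/C) = asin(15/37) = 23.9165°
wrap1 = wrap2 = π + 2β = 227.8331°
tangent length = C·cosβ = 33.8231
L = (r1+r2)·wrap + 2·C·cosβ = 15·3.9764 + 2·33.8231 = 127.2927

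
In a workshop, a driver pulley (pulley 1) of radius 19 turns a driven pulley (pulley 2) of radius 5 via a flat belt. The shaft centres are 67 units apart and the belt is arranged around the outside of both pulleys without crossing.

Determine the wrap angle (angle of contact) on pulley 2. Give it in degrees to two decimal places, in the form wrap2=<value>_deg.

wrap2=155.88_deg

open belt: β = asin((r2−r1)/C) = asin(-14/67) = -12.0611°
wrap1 = π − 2β = 204.1223°
wrap2 = π + 2β = 155.8777°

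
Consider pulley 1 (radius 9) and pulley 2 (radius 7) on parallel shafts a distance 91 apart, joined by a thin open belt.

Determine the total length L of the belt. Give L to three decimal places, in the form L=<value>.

open belt: β = asin((r2−r1)/C) = asin(-2/91) = -1.2593°
wrap1 = π − 2β = 182.5187°
wrap2 = π + 2β = 177.4813°
tangent length = C·cosβ = 90.9780
L = r1·wrap1 + r2·wrap2 + 2·C·cosβ = 9·3.1856 + 7·3.0976 + 2·90.9780 = 232.3094

L=232.309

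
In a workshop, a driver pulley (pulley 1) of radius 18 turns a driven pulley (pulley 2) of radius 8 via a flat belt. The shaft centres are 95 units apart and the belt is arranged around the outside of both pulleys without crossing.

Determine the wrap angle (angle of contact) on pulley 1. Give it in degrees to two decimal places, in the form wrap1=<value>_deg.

open belt: β = asin((r2−r1)/C) = asin(-10/95) = -6.0423°
wrap1 = π − 2β = 192.0847°
wrap2 = π + 2β = 167.9153°

wrap1=192.08_deg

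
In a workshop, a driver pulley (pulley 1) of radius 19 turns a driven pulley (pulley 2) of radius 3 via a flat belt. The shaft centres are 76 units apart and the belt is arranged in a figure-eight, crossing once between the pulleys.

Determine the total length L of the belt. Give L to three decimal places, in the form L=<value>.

crossed belt: β = asin((r1+r2)/C) = asin(22/76) = 16.8264°
wrap1 = wrap2 = π + 2β = 213.6529°
tangent length = C·cosβ = 72.7461
L = (r1+r2)·wrap + 2·C·cosβ = 22·3.7289 + 2·72.7461 = 227.5291

L=227.529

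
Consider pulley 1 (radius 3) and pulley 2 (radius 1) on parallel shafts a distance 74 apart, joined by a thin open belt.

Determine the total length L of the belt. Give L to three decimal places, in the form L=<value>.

open belt: β = asin((r2−r1)/C) = asin(-2/74) = -1.5487°
wrap1 = π − 2β = 183.0974°
wrap2 = π + 2β = 176.9026°
tangent length = C·cosβ = 73.9730
L = r1·wrap1 + r2·wrap2 + 2·C·cosβ = 3·3.1957 + 1·3.0875 + 2·73.9730 = 160.6204

L=160.620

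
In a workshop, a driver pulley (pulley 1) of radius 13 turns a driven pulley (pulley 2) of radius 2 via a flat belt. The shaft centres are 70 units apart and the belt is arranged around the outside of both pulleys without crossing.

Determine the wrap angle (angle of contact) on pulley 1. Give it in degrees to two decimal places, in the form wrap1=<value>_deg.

open belt: β = asin((r2−r1)/C) = asin(-11/70) = -9.0411°
wrap1 = π − 2β = 198.0822°
wrap2 = π + 2β = 161.9178°

wrap1=198.08_deg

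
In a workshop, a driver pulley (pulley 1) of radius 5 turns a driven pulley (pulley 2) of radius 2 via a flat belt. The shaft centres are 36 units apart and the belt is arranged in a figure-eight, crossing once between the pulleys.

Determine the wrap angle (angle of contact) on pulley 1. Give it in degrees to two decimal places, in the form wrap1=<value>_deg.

wrap1=202.42_deg

crossed belt: β = asin((r1+r2)/C) = asin(7/36) = 11.2123°
wrap1 = wrap2 = π + 2β = 202.4245°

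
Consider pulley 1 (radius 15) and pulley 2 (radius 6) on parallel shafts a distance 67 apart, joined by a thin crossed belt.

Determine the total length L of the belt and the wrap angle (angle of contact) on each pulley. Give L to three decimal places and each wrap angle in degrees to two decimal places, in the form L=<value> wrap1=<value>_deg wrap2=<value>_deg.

crossed belt: β = asin((r1+r2)/C) = asin(21/67) = 18.2662°
wrap1 = wrap2 = π + 2β = 216.5325°
tangent length = C·cosβ = 63.6239
L = (r1+r2)·wrap + 2·C·cosβ = 21·3.7792 + 2·63.6239 = 206.6111

L=206.611 wrap1=216.53_deg wrap2=216.53_deg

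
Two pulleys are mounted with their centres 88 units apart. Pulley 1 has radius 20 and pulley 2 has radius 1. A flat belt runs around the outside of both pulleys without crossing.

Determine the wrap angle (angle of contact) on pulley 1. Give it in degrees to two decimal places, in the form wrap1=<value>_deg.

open belt: β = asin((r2−r1)/C) = asin(-19/88) = -12.4689°
wrap1 = π − 2β = 204.9377°
wrap2 = π + 2β = 155.0623°

wrap1=204.94_deg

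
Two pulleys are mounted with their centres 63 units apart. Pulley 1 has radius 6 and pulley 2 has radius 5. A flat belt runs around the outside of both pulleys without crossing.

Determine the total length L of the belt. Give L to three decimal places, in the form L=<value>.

open belt: β = asin((r2−r1)/C) = asin(-1/63) = -0.9095°
wrap1 = π − 2β = 181.8190°
wrap2 = π + 2β = 178.1810°
tangent length = C·cosβ = 62.9921
L = r1·wrap1 + r2·wrap2 + 2·C·cosβ = 6·3.1733 + 5·3.1098 + 2·62.9921 = 160.5734

L=160.573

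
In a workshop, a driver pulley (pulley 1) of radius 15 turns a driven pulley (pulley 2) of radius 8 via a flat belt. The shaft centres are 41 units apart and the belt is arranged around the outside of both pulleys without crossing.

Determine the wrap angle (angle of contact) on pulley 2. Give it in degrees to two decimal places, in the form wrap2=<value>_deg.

open belt: β = asin((r2−r1)/C) = asin(-7/41) = -9.8304°
wrap1 = π − 2β = 199.6607°
wrap2 = π + 2β = 160.3393°

wrap2=160.34_deg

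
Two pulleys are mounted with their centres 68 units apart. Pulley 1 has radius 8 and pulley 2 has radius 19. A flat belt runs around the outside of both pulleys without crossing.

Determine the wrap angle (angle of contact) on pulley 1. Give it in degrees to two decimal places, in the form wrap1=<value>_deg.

open belt: β = asin((r2−r1)/C) = asin(11/68) = 9.3093°
wrap1 = π − 2β = 161.3813°
wrap2 = π + 2β = 198.6187°

wrap1=161.38_deg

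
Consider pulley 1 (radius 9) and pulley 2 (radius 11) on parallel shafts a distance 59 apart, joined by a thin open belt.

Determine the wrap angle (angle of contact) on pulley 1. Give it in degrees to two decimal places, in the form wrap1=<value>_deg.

open belt: β = asin((r2−r1)/C) = asin(2/59) = 1.9426°
wrap1 = π − 2β = 176.1148°
wrap2 = π + 2β = 183.8852°

wrap1=176.11_deg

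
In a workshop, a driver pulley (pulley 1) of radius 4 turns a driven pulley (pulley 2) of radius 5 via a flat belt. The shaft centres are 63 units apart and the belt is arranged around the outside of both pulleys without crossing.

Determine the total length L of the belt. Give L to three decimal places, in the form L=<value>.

open belt: β = asin((r2−r1)/C) = asin(1/63) = 0.9095°
wrap1 = π − 2β = 178.1810°
wrap2 = π + 2β = 181.8190°
tangent length = C·cosβ = 62.9921
L = r1·wrap1 + r2·wrap2 + 2·C·cosβ = 4·3.1098 + 5·3.1733 + 2·62.9921 = 154.2902

L=154.290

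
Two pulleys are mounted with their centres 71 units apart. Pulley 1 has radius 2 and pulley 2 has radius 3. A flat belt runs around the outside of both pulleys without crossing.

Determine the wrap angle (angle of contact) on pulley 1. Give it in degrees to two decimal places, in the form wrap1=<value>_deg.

open belt: β = asin((r2−r1)/C) = asin(1/71) = 0.8070°
wrap1 = π − 2β = 178.3860°
wrap2 = π + 2β = 181.6140°

wrap1=178.39_deg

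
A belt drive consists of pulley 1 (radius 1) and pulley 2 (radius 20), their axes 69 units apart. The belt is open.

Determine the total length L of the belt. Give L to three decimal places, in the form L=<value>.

open belt: β = asin((r2−r1)/C) = asin(19/69) = 15.9836°
wrap1 = π − 2β = 148.0328°
wrap2 = π + 2β = 211.9672°
tangent length = C·cosβ = 66.3325
L = r1·wrap1 + r2·wrap2 + 2·C·cosβ = 1·2.5837 + 20·3.6995 + 2·66.3325 = 209.2392

L=209.239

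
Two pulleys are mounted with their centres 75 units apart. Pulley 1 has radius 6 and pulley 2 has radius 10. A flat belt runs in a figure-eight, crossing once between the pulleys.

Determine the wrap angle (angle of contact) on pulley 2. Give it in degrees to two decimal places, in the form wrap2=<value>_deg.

crossed belt: β = asin((r1+r2)/C) = asin(16/75) = 12.3178°
wrap1 = wrap2 = π + 2β = 204.6355°

wrap2=204.64_deg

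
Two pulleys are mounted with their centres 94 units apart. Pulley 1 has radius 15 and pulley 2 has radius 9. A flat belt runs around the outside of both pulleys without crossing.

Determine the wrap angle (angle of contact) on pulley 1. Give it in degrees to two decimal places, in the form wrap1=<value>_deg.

open belt: β = asin((r2−r1)/C) = asin(-6/94) = -3.6597°
wrap1 = π − 2β = 187.3193°
wrap2 = π + 2β = 172.6807°

wrap1=187.32_deg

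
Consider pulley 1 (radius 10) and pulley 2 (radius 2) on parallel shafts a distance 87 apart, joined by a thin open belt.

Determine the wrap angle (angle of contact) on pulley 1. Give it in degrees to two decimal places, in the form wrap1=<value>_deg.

open belt: β = asin((r2−r1)/C) = asin(-8/87) = -5.2760°
wrap1 = π − 2β = 190.5521°
wrap2 = π + 2β = 169.4479°

wrap1=190.55_deg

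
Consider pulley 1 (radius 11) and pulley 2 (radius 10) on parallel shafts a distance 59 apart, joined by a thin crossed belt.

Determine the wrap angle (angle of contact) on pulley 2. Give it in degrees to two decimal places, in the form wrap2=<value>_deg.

wrap2=221.70_deg

crossed belt: β = asin((r1+r2)/C) = asin(21/59) = 20.8506°
wrap1 = wrap2 = π + 2β = 221.7012°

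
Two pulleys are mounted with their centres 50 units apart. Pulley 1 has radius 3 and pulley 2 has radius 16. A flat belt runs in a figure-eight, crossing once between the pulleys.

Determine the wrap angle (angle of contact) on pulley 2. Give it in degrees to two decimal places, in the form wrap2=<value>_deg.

wrap2=224.67_deg

crossed belt: β = asin((r1+r2)/C) = asin(19/50) = 22.3337°
wrap1 = wrap2 = π + 2β = 224.6674°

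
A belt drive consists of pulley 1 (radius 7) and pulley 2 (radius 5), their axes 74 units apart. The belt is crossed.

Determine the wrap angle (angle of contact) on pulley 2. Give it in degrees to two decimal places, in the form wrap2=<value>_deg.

crossed belt: β = asin((r1+r2)/C) = asin(12/74) = 9.3324°
wrap1 = wrap2 = π + 2β = 198.6648°

wrap2=198.66_deg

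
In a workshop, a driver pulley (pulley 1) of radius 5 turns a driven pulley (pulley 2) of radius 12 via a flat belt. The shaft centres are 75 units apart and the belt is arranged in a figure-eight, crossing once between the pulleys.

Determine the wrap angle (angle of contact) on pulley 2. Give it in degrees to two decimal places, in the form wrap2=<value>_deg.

crossed belt: β = asin((r1+r2)/C) = asin(17/75) = 13.1009°
wrap1 = wrap2 = π + 2β = 206.2018°

wrap2=206.20_deg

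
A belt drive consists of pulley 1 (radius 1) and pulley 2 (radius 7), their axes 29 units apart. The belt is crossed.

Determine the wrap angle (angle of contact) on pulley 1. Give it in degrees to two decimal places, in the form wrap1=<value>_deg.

crossed belt: β = asin((r1+r2)/C) = asin(8/29) = 16.0134°
wrap1 = wrap2 = π + 2β = 212.0268°

wrap1=212.03_deg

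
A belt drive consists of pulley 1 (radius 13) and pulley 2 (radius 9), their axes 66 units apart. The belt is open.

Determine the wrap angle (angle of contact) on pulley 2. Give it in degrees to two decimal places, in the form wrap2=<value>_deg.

open belt: β = asin((r2−r1)/C) = asin(-4/66) = -3.4746°
wrap1 = π − 2β = 186.9492°
wrap2 = π + 2β = 173.0508°

wrap2=173.05_deg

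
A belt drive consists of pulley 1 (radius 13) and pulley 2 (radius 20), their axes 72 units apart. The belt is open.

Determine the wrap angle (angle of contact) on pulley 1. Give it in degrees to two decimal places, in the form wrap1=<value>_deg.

open belt: β = asin((r2−r1)/C) = asin(7/72) = 5.5792°
wrap1 = π − 2β = 168.8415°
wrap2 = π + 2β = 191.1585°

wrap1=168.84_deg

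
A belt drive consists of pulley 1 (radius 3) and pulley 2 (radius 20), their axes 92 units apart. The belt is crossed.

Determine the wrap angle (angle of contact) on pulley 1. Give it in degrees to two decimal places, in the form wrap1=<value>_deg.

crossed belt: β = asin((r1+r2)/C) = asin(23/92) = 14.4775°
wrap1 = wrap2 = π + 2β = 208.9550°

wrap1=208.96_deg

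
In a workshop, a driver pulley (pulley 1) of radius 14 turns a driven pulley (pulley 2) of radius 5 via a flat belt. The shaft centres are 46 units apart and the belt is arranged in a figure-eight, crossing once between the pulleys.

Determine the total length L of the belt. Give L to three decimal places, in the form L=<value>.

L=159.656

crossed belt: β = asin((r1+r2)/C) = asin(19/46) = 24.3962°
wrap1 = wrap2 = π + 2β = 228.7923°
tangent length = C·cosβ = 41.8927
L = (r1+r2)·wrap + 2·C·cosβ = 19·3.9932 + 2·41.8927 = 159.6559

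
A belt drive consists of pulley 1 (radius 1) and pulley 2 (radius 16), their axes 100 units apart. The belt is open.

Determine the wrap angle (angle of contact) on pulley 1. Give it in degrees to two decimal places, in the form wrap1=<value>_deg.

wrap1=162.75_deg

open belt: β = asin((r2−r1)/C) = asin(15/100) = 8.6269°
wrap1 = π − 2β = 162.7461°
wrap2 = π + 2β = 197.2539°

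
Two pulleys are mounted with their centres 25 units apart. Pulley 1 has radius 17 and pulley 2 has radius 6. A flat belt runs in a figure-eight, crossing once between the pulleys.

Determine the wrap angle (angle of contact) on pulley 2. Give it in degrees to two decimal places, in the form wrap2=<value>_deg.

crossed belt: β = asin((r1+r2)/C) = asin(23/25) = 66.9261°
wrap1 = wrap2 = π + 2β = 313.8522°

wrap2=313.85_deg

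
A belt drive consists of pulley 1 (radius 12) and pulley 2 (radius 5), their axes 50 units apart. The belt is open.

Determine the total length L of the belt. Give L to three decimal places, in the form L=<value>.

open belt: β = asin((r2−r1)/C) = asin(-7/50) = -8.0478°
wrap1 = π − 2β = 196.0957°
wrap2 = π + 2β = 163.9043°
tangent length = C·cosβ = 49.5076
L = r1·wrap1 + r2·wrap2 + 2·C·cosβ = 12·3.4225 + 5·2.8607 + 2·49.5076 = 154.3887

L=154.389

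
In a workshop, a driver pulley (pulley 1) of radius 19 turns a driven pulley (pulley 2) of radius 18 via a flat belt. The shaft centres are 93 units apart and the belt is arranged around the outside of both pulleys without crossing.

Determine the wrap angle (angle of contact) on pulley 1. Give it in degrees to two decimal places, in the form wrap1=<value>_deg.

wrap1=181.23_deg

open belt: β = asin((r2−r1)/C) = asin(-1/93) = -0.6161°
wrap1 = π − 2β = 181.2322°
wrap2 = π + 2β = 178.7678°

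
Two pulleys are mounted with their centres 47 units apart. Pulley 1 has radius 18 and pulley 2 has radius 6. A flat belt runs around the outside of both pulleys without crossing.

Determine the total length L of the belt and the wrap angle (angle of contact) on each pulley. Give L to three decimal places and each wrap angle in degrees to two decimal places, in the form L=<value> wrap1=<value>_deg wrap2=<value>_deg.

open belt: β = asin((r2−r1)/C) = asin(-12/47) = -14.7925°
wrap1 = π − 2β = 209.5850°
wrap2 = π + 2β = 150.4150°
tangent length = C·cosβ = 45.4423
L = r1·wrap1 + r2·wrap2 + 2·C·cosβ = 18·3.6579 + 6·2.6252 + 2·45.4423 = 172.4790

L=172.479 wrap1=209.58_deg wrap2=150.42_deg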